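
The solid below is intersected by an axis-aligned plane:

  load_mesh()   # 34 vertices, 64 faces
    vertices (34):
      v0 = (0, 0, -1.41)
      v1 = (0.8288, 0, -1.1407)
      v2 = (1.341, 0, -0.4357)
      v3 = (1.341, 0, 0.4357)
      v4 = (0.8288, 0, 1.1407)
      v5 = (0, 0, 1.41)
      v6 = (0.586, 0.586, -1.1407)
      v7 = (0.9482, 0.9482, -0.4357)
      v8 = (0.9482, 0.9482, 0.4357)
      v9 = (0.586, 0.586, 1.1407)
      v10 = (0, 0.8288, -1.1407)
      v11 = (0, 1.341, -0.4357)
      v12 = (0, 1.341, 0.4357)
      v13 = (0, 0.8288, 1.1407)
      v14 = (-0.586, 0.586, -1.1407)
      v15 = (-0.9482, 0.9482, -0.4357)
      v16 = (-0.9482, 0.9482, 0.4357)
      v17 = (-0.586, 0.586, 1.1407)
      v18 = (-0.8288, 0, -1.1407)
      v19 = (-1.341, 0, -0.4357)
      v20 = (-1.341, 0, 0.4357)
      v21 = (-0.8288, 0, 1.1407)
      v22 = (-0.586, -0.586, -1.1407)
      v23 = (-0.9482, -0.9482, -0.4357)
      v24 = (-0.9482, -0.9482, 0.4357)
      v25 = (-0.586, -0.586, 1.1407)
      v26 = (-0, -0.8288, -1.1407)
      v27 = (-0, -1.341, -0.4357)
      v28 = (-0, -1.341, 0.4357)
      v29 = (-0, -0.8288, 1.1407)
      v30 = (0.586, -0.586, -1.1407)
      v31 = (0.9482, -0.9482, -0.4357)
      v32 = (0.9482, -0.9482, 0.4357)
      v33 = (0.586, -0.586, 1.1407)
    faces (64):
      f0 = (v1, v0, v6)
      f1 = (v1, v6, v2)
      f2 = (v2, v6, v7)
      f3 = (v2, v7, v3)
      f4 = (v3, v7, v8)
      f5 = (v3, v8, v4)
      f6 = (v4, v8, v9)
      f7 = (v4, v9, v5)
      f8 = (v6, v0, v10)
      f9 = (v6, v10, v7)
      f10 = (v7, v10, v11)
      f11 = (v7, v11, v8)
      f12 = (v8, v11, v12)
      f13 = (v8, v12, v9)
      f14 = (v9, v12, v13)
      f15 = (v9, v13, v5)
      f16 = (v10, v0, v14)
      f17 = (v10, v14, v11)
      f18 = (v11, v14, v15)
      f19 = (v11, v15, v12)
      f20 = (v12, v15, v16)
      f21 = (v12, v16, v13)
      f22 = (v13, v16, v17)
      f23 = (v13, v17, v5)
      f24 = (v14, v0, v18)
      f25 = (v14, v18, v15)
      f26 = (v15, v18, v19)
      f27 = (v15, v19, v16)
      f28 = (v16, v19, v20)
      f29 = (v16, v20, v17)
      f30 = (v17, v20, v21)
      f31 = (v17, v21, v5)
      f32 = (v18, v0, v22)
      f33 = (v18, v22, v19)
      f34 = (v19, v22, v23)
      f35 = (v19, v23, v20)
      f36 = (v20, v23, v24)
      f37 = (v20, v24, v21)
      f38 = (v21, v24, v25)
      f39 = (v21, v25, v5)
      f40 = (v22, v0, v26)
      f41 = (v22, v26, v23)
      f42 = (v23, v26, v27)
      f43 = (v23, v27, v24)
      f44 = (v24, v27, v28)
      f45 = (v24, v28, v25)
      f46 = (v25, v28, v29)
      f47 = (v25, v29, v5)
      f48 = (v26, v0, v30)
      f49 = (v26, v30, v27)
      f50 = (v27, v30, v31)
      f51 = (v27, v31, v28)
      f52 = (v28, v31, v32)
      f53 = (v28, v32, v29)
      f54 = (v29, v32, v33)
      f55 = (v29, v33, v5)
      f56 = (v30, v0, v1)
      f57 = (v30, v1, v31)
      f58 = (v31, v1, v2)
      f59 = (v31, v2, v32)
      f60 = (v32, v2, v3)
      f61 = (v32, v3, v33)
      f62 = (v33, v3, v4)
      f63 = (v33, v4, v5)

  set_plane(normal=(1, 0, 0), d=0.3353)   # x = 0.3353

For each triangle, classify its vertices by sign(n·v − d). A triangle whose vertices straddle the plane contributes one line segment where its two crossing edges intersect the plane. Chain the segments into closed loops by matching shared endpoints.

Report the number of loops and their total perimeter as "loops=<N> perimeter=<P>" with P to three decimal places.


loops=1 perimeter=8.073

Straddling triangles (20 of 64):
  (v1,v0,v6) [+-+] → (0.3353, 0, -1.30105)–(0.3353, 0.3353, -1.25591)  len=0.3383
  (v4,v9,v5) [++-] → (0.3353, 0.3353, 1.25591)–(0.3353, 0, 1.30105)  len=0.3383
  (v6,v0,v10) [+--] → (0.3353, 0.3353, -1.25591)–(0.3353, 0.689874, -1.1407)  len=0.3728
  (v6,v10,v7) [+-+] → (0.3353, 0.689874, -1.1407)–(0.3353, 0.871022, -0.8914)  len=0.3082
  (v7,v10,v11) [+--] → (0.3353, 0.871022, -0.8914)–(0.3353, 1.2021, -0.4357)  len=0.5633
  (v7,v11,v8) [+-+] → (0.3353, 1.2021, -0.4357)–(0.3353, 1.2021, -0.127558)  len=0.3081
  (v8,v11,v12) [+--] → (0.3353, 1.2021, -0.127558)–(0.3353, 1.2021, 0.4357)  len=0.5633
  (v8,v12,v9) [+-+] → (0.3353, 1.2021, 0.4357)–(0.3353, 0.909001, 0.83909)  len=0.4986
  (v9,v12,v13) [+--] → (0.3353, 0.909001, 0.83909)–(0.3353, 0.689874, 1.1407)  len=0.3728
  (v9,v13,v5) [+--] → (0.3353, 0.689874, 1.1407)–(0.3353, 0.3353, 1.25591)  len=0.3728
  (v26,v0,v30) [--+] → (0.3353, -0.3353, -1.25591)–(0.3353, -0.689874, -1.1407)  len=0.3728
  (v26,v30,v27) [-+-] → (0.3353, -0.689874, -1.1407)–(0.3353, -0.909001, -0.83909)  len=0.3728
  (v27,v30,v31) [-++] → (0.3353, -0.909001, -0.83909)–(0.3353, -1.2021, -0.4357)  len=0.4986
  (v27,v31,v28) [-+-] → (0.3353, -1.2021, -0.4357)–(0.3353, -1.2021, 0.127558)  len=0.5633
  (v28,v31,v32) [-++] → (0.3353, -1.2021, 0.127558)–(0.3353, -1.2021, 0.4357)  len=0.3081
  (v28,v32,v29) [-+-] → (0.3353, -1.2021, 0.4357)–(0.3353, -0.871022, 0.8914)  len=0.5633
  (v29,v32,v33) [-++] → (0.3353, -0.871022, 0.8914)–(0.3353, -0.689874, 1.1407)  len=0.3082
  (v29,v33,v5) [-+-] → (0.3353, -0.689874, 1.1407)–(0.3353, -0.3353, 1.25591)  len=0.3728
  (v30,v0,v1) [+-+] → (0.3353, -0.3353, -1.25591)–(0.3353, 0, -1.30105)  len=0.3383
  (v33,v4,v5) [++-] → (0.3353, 0, 1.30105)–(0.3353, -0.3353, 1.25591)  len=0.3383

Chained into 1 loop(s):
  loop 1: 20 segments, perimeter = 8.0731
Total perimeter = 8.073


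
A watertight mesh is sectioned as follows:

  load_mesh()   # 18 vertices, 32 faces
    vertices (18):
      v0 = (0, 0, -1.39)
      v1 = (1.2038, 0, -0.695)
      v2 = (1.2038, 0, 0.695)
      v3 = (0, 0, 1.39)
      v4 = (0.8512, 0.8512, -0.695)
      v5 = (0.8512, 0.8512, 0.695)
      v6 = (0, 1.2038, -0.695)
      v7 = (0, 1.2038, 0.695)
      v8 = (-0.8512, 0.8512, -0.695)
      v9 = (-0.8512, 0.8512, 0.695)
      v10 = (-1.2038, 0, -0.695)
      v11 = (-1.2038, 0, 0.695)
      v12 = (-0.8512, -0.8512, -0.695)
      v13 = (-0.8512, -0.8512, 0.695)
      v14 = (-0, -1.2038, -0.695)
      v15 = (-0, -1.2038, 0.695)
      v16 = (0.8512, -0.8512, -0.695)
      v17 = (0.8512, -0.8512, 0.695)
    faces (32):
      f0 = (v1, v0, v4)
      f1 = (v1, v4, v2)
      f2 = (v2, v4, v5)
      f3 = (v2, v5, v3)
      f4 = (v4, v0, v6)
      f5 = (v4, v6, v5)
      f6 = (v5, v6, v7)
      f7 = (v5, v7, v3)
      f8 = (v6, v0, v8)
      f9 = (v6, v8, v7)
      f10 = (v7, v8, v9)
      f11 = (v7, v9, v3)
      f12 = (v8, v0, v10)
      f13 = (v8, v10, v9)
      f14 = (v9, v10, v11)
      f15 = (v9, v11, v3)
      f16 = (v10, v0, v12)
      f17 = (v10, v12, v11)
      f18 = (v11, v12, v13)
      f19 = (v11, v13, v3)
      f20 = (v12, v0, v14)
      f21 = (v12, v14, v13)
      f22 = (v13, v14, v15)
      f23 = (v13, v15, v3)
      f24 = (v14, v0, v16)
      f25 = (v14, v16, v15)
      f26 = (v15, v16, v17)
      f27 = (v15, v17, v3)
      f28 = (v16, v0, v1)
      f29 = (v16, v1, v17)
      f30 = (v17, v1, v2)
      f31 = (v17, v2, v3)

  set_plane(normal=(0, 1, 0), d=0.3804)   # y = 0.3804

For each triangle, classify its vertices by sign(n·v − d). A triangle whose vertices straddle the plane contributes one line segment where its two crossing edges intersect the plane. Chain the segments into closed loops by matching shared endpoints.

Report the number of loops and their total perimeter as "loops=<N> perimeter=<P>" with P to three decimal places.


Straddling triangles (12 of 32):
  (v1,v0,v4) [--+] → (0.3804, 0.3804, -1.07941)–(1.04622, 0.3804, -0.695)  len=0.7688
  (v1,v4,v2) [-+-] → (1.04622, 0.3804, -0.695)–(1.04622, 0.3804, 0.0738111)  len=0.7688
  (v2,v4,v5) [-++] → (1.04622, 0.3804, 0.0738111)–(1.04622, 0.3804, 0.695)  len=0.6212
  (v2,v5,v3) [-+-] → (1.04622, 0.3804, 0.695)–(0.3804, 0.3804, 1.07941)  len=0.7688
  (v4,v0,v6) [+-+] → (0.3804, 0.3804, -1.07941)–(0, 0.3804, -1.17038)  len=0.3911
  (v5,v7,v3) [++-] → (0, 0.3804, 1.17038)–(0.3804, 0.3804, 1.07941)  len=0.3911
  (v6,v0,v8) [+-+] → (0, 0.3804, -1.17038)–(-0.3804, 0.3804, -1.07941)  len=0.3911
  (v7,v9,v3) [++-] → (-0.3804, 0.3804, 1.07941)–(0, 0.3804, 1.17038)  len=0.3911
  (v8,v0,v10) [+--] → (-0.3804, 0.3804, -1.07941)–(-1.04622, 0.3804, -0.695)  len=0.7688
  (v8,v10,v9) [+-+] → (-1.04622, 0.3804, -0.695)–(-1.04622, 0.3804, -0.0738111)  len=0.6212
  (v9,v10,v11) [+--] → (-1.04622, 0.3804, -0.0738111)–(-1.04622, 0.3804, 0.695)  len=0.7688
  (v9,v11,v3) [+--] → (-1.04622, 0.3804, 0.695)–(-0.3804, 0.3804, 1.07941)  len=0.7688

Chained into 1 loop(s):
  loop 1: 12 segments, perimeter = 7.4198
Total perimeter = 7.420

loops=1 perimeter=7.420


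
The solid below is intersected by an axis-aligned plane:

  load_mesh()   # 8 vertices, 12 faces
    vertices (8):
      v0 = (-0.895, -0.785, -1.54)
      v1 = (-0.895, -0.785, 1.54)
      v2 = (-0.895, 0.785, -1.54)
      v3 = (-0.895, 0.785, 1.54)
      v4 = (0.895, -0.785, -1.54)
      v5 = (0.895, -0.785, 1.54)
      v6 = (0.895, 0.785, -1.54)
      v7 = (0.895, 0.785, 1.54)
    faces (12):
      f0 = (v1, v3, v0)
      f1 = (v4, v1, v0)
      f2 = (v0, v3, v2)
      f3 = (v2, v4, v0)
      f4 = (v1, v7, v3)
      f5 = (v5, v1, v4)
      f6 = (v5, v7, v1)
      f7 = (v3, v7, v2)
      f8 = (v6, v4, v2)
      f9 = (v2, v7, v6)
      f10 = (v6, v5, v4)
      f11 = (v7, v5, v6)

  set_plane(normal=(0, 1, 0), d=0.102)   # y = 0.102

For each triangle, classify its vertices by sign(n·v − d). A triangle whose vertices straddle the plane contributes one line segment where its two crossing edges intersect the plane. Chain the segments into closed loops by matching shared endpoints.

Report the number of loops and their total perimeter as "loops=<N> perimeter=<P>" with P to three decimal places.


Straddling triangles (8 of 12):
  (v1,v3,v0) [-+-] → (-0.895, 0.102, 1.54)–(-0.895, 0.102, 0.200102)  len=1.3399
  (v0,v3,v2) [-++] → (-0.895, 0.102, 0.200102)–(-0.895, 0.102, -1.54)  len=1.7401
  (v2,v4,v0) [+--] → (-0.116293, 0.102, -1.54)–(-0.895, 0.102, -1.54)  len=0.7787
  (v1,v7,v3) [-++] → (0.116293, 0.102, 1.54)–(-0.895, 0.102, 1.54)  len=1.0113
  (v5,v7,v1) [-+-] → (0.895, 0.102, 1.54)–(0.116293, 0.102, 1.54)  len=0.7787
  (v6,v4,v2) [+-+] → (0.895, 0.102, -1.54)–(-0.116293, 0.102, -1.54)  len=1.0113
  (v6,v5,v4) [+--] → (0.895, 0.102, -0.200102)–(0.895, 0.102, -1.54)  len=1.3399
  (v7,v5,v6) [+-+] → (0.895, 0.102, 1.54)–(0.895, 0.102, -0.200102)  len=1.7401

Chained into 1 loop(s):
  loop 1: 8 segments, perimeter = 9.7400
Total perimeter = 9.740

loops=1 perimeter=9.740


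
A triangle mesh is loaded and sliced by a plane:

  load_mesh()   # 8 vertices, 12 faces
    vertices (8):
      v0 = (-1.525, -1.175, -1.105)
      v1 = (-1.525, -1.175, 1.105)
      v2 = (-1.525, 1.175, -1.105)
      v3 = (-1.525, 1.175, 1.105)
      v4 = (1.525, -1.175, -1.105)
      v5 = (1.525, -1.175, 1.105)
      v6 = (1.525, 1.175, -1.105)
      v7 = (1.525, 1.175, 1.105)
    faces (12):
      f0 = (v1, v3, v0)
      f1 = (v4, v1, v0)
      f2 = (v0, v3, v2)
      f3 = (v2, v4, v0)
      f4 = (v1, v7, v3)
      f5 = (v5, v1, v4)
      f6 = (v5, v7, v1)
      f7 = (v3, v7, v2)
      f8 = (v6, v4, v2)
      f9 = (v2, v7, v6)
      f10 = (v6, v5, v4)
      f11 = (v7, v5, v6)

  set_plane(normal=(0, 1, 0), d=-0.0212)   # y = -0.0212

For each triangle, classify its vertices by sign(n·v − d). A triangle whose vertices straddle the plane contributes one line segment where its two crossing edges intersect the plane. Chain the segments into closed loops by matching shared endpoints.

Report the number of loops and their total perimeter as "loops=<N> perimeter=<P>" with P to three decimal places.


Straddling triangles (8 of 12):
  (v1,v3,v0) [-+-] → (-1.525, -0.0212, 1.105)–(-1.525, -0.0212, -0.019937)  len=1.1249
  (v0,v3,v2) [-++] → (-1.525, -0.0212, -0.019937)–(-1.525, -0.0212, -1.105)  len=1.0851
  (v2,v4,v0) [+--] → (0.0275149, -0.0212, -1.105)–(-1.525, -0.0212, -1.105)  len=1.5525
  (v1,v7,v3) [-++] → (-0.0275149, -0.0212, 1.105)–(-1.525, -0.0212, 1.105)  len=1.4975
  (v5,v7,v1) [-+-] → (1.525, -0.0212, 1.105)–(-0.0275149, -0.0212, 1.105)  len=1.5525
  (v6,v4,v2) [+-+] → (1.525, -0.0212, -1.105)–(0.0275149, -0.0212, -1.105)  len=1.4975
  (v6,v5,v4) [+--] → (1.525, -0.0212, 0.019937)–(1.525, -0.0212, -1.105)  len=1.1249
  (v7,v5,v6) [+-+] → (1.525, -0.0212, 1.105)–(1.525, -0.0212, 0.019937)  len=1.0851

Chained into 1 loop(s):
  loop 1: 8 segments, perimeter = 10.5200
Total perimeter = 10.520

loops=1 perimeter=10.520


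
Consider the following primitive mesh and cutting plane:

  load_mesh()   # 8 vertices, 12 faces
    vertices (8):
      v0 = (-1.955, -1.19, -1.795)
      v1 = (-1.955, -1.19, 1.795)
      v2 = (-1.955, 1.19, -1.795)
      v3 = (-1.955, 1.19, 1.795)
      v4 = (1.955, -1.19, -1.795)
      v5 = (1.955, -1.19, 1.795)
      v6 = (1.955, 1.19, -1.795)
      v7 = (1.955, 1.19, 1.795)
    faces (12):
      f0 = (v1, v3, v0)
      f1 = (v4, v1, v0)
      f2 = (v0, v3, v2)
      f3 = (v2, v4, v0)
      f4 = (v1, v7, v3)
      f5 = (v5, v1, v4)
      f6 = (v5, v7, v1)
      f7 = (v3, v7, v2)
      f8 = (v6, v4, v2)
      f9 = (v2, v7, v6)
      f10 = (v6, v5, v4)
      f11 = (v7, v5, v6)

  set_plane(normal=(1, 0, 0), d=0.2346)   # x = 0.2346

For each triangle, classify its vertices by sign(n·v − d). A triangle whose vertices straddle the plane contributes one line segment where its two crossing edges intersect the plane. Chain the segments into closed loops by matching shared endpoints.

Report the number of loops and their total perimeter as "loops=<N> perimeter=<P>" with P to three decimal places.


loops=1 perimeter=11.940

Straddling triangles (8 of 12):
  (v4,v1,v0) [+--] → (0.2346, -1.19, -0.2154)–(0.2346, -1.19, -1.795)  len=1.5796
  (v2,v4,v0) [-+-] → (0.2346, -0.1428, -1.795)–(0.2346, -1.19, -1.795)  len=1.0472
  (v1,v7,v3) [-+-] → (0.2346, 0.1428, 1.795)–(0.2346, 1.19, 1.795)  len=1.0472
  (v5,v1,v4) [+-+] → (0.2346, -1.19, 1.795)–(0.2346, -1.19, -0.2154)  len=2.0104
  (v5,v7,v1) [++-] → (0.2346, 0.1428, 1.795)–(0.2346, -1.19, 1.795)  len=1.3328
  (v3,v7,v2) [-+-] → (0.2346, 1.19, 1.795)–(0.2346, 1.19, 0.2154)  len=1.5796
  (v6,v4,v2) [++-] → (0.2346, -0.1428, -1.795)–(0.2346, 1.19, -1.795)  len=1.3328
  (v2,v7,v6) [-++] → (0.2346, 1.19, 0.2154)–(0.2346, 1.19, -1.795)  len=2.0104

Chained into 1 loop(s):
  loop 1: 8 segments, perimeter = 11.9400
Total perimeter = 11.940


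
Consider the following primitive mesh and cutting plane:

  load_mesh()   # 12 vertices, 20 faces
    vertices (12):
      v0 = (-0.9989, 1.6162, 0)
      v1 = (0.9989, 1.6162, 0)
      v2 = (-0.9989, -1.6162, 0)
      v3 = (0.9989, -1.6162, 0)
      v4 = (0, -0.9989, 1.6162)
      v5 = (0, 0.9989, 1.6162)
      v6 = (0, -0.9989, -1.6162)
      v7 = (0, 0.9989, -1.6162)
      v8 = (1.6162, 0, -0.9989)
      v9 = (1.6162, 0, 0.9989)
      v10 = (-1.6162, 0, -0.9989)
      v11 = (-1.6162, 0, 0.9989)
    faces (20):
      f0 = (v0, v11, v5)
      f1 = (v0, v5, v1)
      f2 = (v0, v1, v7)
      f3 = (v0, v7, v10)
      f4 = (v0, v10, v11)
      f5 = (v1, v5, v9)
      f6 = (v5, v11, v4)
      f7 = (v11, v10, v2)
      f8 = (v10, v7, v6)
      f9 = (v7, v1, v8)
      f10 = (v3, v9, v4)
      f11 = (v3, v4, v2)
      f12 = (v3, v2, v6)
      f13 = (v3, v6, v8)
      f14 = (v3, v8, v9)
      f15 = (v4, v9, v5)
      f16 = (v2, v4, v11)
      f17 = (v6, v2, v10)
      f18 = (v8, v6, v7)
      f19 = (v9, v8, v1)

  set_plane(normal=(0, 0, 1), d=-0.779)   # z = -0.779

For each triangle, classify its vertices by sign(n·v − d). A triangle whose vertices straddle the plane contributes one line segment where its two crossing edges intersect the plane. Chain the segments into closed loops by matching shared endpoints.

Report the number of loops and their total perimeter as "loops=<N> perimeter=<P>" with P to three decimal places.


loops=1 perimeter=9.040

Straddling triangles (10 of 20):
  (v0,v1,v7) [++-] → (0.517435, 1.31866, -0.779)–(-0.517435, 1.31866, -0.779)  len=1.0349
  (v0,v7,v10) [+--] → (-0.517435, 1.31866, -0.779)–(-1.48031, 0.355794, -0.779)  len=1.3617
  (v0,v10,v11) [+-+] → (-1.48031, 0.355794, -0.779)–(-1.6162, 0, -0.779)  len=0.3809
  (v11,v10,v2) [+-+] → (-1.6162, 0, -0.779)–(-1.48031, -0.355794, -0.779)  len=0.3809
  (v7,v1,v8) [-+-] → (0.517435, 1.31866, -0.779)–(1.48031, 0.355794, -0.779)  len=1.3617
  (v3,v2,v6) [++-] → (-0.517435, -1.31866, -0.779)–(0.517435, -1.31866, -0.779)  len=1.0349
  (v3,v6,v8) [+--] → (0.517435, -1.31866, -0.779)–(1.48031, -0.355794, -0.779)  len=1.3617
  (v3,v8,v9) [+-+] → (1.48031, -0.355794, -0.779)–(1.6162, 0, -0.779)  len=0.3809
  (v6,v2,v10) [-+-] → (-0.517435, -1.31866, -0.779)–(-1.48031, -0.355794, -0.779)  len=1.3617
  (v9,v8,v1) [+-+] → (1.6162, 0, -0.779)–(1.48031, 0.355794, -0.779)  len=0.3809

Chained into 1 loop(s):
  loop 1: 10 segments, perimeter = 9.0400
Total perimeter = 9.040


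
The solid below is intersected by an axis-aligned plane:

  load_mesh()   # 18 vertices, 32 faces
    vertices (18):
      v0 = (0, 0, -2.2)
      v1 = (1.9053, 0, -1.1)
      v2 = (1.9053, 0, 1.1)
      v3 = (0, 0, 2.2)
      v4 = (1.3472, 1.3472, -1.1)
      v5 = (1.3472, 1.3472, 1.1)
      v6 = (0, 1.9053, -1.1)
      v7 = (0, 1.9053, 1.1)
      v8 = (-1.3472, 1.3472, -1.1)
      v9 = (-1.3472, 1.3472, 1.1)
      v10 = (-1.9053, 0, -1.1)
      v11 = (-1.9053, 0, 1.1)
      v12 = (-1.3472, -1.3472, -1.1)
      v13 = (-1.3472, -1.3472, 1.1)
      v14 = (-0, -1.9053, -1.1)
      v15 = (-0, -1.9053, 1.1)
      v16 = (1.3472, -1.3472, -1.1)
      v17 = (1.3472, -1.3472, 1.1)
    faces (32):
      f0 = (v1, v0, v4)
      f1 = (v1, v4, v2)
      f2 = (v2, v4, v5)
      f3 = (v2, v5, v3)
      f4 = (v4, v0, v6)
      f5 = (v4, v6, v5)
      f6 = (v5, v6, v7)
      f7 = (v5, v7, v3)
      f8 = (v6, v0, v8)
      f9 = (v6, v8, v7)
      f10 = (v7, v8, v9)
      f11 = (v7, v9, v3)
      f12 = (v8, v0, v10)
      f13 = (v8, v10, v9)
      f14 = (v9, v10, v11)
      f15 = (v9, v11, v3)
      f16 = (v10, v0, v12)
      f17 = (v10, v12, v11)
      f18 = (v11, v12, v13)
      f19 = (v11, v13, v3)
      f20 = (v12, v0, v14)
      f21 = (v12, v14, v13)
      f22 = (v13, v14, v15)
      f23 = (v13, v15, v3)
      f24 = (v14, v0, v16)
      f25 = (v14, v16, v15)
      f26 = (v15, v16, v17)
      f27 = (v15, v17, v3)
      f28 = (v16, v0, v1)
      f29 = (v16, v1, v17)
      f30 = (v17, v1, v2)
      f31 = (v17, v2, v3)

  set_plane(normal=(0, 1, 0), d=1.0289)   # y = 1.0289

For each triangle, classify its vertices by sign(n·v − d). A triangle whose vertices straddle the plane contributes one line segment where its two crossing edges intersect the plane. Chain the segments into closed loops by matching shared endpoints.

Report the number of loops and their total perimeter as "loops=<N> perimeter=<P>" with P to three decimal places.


loops=1 perimeter=10.711

Straddling triangles (12 of 32):
  (v1,v0,v4) [--+] → (1.0289, 1.0289, -1.35989)–(1.47906, 1.0289, -1.1)  len=0.5198
  (v1,v4,v2) [-+-] → (1.47906, 1.0289, -1.1)–(1.47906, 1.0289, -0.580211)  len=0.5198
  (v2,v4,v5) [-++] → (1.47906, 1.0289, -0.580211)–(1.47906, 1.0289, 1.1)  len=1.6802
  (v2,v5,v3) [-+-] → (1.47906, 1.0289, 1.1)–(1.0289, 1.0289, 1.35989)  len=0.5198
  (v4,v0,v6) [+-+] → (1.0289, 1.0289, -1.35989)–(0, 1.0289, -1.60598)  len=1.0579
  (v5,v7,v3) [++-] → (0, 1.0289, 1.60598)–(1.0289, 1.0289, 1.35989)  len=1.0579
  (v6,v0,v8) [+-+] → (0, 1.0289, -1.60598)–(-1.0289, 1.0289, -1.35989)  len=1.0579
  (v7,v9,v3) [++-] → (-1.0289, 1.0289, 1.35989)–(0, 1.0289, 1.60598)  len=1.0579
  (v8,v0,v10) [+--] → (-1.0289, 1.0289, -1.35989)–(-1.47906, 1.0289, -1.1)  len=0.5198
  (v8,v10,v9) [+-+] → (-1.47906, 1.0289, -1.1)–(-1.47906, 1.0289, 0.580211)  len=1.6802
  (v9,v10,v11) [+--] → (-1.47906, 1.0289, 0.580211)–(-1.47906, 1.0289, 1.1)  len=0.5198
  (v9,v11,v3) [+--] → (-1.47906, 1.0289, 1.1)–(-1.0289, 1.0289, 1.35989)  len=0.5198

Chained into 1 loop(s):
  loop 1: 12 segments, perimeter = 10.7109
Total perimeter = 10.711


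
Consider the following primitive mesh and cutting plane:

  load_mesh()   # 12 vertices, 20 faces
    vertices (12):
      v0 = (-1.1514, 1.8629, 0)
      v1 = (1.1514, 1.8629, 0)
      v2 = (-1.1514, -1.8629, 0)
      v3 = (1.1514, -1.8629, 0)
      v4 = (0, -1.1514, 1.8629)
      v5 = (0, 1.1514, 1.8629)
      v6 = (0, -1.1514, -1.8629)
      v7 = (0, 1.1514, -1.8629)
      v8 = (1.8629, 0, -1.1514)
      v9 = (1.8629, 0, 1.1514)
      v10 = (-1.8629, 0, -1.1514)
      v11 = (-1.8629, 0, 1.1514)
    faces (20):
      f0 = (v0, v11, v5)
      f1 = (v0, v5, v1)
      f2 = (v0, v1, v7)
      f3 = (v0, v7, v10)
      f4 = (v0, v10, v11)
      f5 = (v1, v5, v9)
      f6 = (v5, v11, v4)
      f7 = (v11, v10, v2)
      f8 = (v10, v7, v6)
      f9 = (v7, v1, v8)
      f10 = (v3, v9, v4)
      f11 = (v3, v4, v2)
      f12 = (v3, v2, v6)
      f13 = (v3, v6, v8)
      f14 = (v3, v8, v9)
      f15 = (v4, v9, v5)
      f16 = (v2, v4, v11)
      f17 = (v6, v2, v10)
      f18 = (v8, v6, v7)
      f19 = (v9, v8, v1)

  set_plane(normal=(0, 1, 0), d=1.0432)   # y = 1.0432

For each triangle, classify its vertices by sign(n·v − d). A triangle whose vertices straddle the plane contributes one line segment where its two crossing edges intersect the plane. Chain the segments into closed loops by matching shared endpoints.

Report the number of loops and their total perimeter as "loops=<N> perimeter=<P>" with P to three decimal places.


loops=1 perimeter=10.070

Straddling triangles (10 of 20):
  (v0,v11,v5) [+-+] → (-1.46447, 1.0432, 0.506631)–(-0.175061, 1.0432, 1.79604)  len=1.8235
  (v0,v7,v10) [++-] → (-0.175061, 1.0432, -1.79604)–(-1.46447, 1.0432, -0.506631)  len=1.8235
  (v0,v10,v11) [+--] → (-1.46447, 1.0432, -0.506631)–(-1.46447, 1.0432, 0.506631)  len=1.0133
  (v1,v5,v9) [++-] → (0.175061, 1.0432, 1.79604)–(1.46447, 1.0432, 0.506631)  len=1.8235
  (v5,v11,v4) [+--] → (-0.175061, 1.0432, 1.79604)–(0, 1.0432, 1.8629)  len=0.1874
  (v10,v7,v6) [-+-] → (-0.175061, 1.0432, -1.79604)–(0, 1.0432, -1.8629)  len=0.1874
  (v7,v1,v8) [++-] → (1.46447, 1.0432, -0.506631)–(0.175061, 1.0432, -1.79604)  len=1.8235
  (v4,v9,v5) [--+] → (0.175061, 1.0432, 1.79604)–(0, 1.0432, 1.8629)  len=0.1874
  (v8,v6,v7) [--+] → (0, 1.0432, -1.8629)–(0.175061, 1.0432, -1.79604)  len=0.1874
  (v9,v8,v1) [--+] → (1.46447, 1.0432, -0.506631)–(1.46447, 1.0432, 0.506631)  len=1.0133

Chained into 1 loop(s):
  loop 1: 10 segments, perimeter = 10.0701
Total perimeter = 10.070


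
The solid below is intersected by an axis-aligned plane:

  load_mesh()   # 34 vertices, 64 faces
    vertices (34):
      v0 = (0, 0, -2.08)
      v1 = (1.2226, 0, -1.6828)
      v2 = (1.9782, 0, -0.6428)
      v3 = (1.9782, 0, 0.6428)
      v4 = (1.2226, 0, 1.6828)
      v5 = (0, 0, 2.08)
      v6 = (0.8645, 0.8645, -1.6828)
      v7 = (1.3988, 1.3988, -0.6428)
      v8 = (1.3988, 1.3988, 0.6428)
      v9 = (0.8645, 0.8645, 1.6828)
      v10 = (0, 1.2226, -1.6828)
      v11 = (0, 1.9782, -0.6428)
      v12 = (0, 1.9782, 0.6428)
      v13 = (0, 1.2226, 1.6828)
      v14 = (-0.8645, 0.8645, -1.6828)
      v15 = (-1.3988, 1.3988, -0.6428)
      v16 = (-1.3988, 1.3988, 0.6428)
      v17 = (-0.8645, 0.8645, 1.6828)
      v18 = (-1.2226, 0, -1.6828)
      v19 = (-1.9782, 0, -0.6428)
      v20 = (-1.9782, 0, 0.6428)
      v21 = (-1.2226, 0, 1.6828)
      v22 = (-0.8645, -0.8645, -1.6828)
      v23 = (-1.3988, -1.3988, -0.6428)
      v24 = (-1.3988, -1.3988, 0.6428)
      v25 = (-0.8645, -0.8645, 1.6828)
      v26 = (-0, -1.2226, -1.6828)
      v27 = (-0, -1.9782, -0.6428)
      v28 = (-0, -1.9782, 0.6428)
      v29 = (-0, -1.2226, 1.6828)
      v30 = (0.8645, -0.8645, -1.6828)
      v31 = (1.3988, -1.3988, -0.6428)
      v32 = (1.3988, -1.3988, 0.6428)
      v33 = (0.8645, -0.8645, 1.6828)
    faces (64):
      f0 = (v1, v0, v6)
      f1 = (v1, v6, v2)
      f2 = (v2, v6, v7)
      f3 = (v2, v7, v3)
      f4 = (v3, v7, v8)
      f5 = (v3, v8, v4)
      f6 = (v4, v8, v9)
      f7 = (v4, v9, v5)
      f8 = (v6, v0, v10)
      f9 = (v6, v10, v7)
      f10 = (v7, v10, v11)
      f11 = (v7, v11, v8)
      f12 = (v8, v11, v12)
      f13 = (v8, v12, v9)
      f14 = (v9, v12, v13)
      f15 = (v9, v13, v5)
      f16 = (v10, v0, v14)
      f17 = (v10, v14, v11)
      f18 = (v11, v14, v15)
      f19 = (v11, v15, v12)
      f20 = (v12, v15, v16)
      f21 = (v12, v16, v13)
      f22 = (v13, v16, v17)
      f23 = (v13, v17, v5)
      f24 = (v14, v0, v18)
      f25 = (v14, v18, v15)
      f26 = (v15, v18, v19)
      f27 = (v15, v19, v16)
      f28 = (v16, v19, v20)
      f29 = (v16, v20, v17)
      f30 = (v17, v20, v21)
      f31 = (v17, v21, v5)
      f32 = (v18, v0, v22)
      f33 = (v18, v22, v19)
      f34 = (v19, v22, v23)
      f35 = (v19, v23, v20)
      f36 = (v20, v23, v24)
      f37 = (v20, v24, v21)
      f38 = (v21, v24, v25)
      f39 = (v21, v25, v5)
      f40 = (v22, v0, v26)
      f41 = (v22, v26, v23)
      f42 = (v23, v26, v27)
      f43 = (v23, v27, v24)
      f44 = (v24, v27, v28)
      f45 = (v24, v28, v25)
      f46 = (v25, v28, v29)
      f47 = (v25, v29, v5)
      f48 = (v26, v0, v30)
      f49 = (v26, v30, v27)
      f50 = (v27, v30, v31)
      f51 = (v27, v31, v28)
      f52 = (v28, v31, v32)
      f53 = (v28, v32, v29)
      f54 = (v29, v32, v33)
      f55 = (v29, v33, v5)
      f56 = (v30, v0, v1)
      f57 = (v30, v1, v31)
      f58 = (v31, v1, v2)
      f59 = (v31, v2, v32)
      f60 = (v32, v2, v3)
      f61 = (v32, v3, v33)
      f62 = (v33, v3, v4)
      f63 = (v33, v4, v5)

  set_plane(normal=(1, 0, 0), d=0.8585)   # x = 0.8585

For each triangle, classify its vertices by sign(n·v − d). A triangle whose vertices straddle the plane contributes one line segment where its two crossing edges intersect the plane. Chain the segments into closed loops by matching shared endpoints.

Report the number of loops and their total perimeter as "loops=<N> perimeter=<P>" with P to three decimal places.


loops=1 perimeter=11.214

Straddling triangles (20 of 64):
  (v1,v0,v6) [+-+] → (0.8585, 0, -1.80109)–(0.8585, 0.8585, -1.68556)  len=0.8662
  (v4,v9,v5) [++-] → (0.8585, 0.8585, 1.68556)–(0.8585, 0, 1.80109)  len=0.8662
  (v6,v0,v10) [+--] → (0.8585, 0.8585, -1.68556)–(0.8585, 0.866985, -1.6828)  len=0.0089
  (v6,v10,v7) [+-+] → (0.8585, 0.866985, -1.6828)–(0.8585, 1.33074, -1.04451)  len=0.7890
  (v7,v10,v11) [+--] → (0.8585, 1.33074, -1.04451)–(0.8585, 1.6226, -0.6428)  len=0.4965
  (v7,v11,v8) [+-+] → (0.8585, 1.6226, -0.6428)–(0.8585, 1.6226, 0.146225)  len=0.7890
  (v8,v11,v12) [+--] → (0.8585, 1.6226, 0.146225)–(0.8585, 1.6226, 0.6428)  len=0.4966
  (v8,v12,v9) [+-+] → (0.8585, 1.6226, 0.6428)–(0.8585, 0.87223, 1.67558)  len=1.2766
  (v9,v12,v13) [+--] → (0.8585, 0.87223, 1.67558)–(0.8585, 0.866985, 1.6828)  len=0.0089
  (v9,v13,v5) [+--] → (0.8585, 0.866985, 1.6828)–(0.8585, 0.8585, 1.68556)  len=0.0089
  (v26,v0,v30) [--+] → (0.8585, -0.8585, -1.68556)–(0.8585, -0.866985, -1.6828)  len=0.0089
  (v26,v30,v27) [-+-] → (0.8585, -0.866985, -1.6828)–(0.8585, -0.87223, -1.67558)  len=0.0089
  (v27,v30,v31) [-++] → (0.8585, -0.87223, -1.67558)–(0.8585, -1.6226, -0.6428)  len=1.2766
  (v27,v31,v28) [-+-] → (0.8585, -1.6226, -0.6428)–(0.8585, -1.6226, -0.146225)  len=0.4966
  (v28,v31,v32) [-++] → (0.8585, -1.6226, -0.146225)–(0.8585, -1.6226, 0.6428)  len=0.7890
  (v28,v32,v29) [-+-] → (0.8585, -1.6226, 0.6428)–(0.8585, -1.33074, 1.04451)  len=0.4965
  (v29,v32,v33) [-++] → (0.8585, -1.33074, 1.04451)–(0.8585, -0.866985, 1.6828)  len=0.7890
  (v29,v33,v5) [-+-] → (0.8585, -0.866985, 1.6828)–(0.8585, -0.8585, 1.68556)  len=0.0089
  (v30,v0,v1) [+-+] → (0.8585, -0.8585, -1.68556)–(0.8585, 0, -1.80109)  len=0.8662
  (v33,v4,v5) [++-] → (0.8585, 0, 1.80109)–(0.8585, -0.8585, 1.68556)  len=0.8662

Chained into 1 loop(s):
  loop 1: 20 segments, perimeter = 11.2139
Total perimeter = 11.214


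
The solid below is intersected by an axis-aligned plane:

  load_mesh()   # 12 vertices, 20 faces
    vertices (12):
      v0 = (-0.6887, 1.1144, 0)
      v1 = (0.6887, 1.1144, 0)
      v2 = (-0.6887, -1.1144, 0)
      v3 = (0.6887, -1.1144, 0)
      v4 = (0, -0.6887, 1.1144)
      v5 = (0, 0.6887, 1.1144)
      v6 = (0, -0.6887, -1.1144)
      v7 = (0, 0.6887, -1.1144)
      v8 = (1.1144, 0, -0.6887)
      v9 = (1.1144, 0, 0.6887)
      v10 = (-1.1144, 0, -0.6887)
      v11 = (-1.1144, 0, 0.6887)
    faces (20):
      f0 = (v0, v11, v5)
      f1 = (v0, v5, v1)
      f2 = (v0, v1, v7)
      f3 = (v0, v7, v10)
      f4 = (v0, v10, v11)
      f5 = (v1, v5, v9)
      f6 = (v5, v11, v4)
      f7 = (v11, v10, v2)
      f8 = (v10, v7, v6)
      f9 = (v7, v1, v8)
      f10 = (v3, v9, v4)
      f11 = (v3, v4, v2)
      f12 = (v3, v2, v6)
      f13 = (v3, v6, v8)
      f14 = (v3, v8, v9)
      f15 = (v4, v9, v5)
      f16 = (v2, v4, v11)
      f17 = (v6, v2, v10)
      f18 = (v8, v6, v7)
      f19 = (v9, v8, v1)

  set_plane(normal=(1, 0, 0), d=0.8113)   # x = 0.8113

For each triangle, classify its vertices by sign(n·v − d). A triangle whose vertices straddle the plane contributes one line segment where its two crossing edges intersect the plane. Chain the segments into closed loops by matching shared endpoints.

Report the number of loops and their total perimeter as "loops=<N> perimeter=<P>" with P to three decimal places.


Straddling triangles (8 of 20):
  (v1,v5,v9) [--+] → (0.8113, 0.187316, 0.804484)–(0.8113, 0.793457, 0.198343)  len=0.8572
  (v7,v1,v8) [--+] → (0.8113, 0.793457, -0.198343)–(0.8113, 0.187316, -0.804484)  len=0.8572
  (v3,v9,v4) [-+-] → (0.8113, -0.793457, 0.198343)–(0.8113, -0.187316, 0.804484)  len=0.8572
  (v3,v6,v8) [--+] → (0.8113, -0.187316, -0.804484)–(0.8113, -0.793457, -0.198343)  len=0.8572
  (v3,v8,v9) [-++] → (0.8113, -0.793457, -0.198343)–(0.8113, -0.793457, 0.198343)  len=0.3967
  (v4,v9,v5) [-+-] → (0.8113, -0.187316, 0.804484)–(0.8113, 0.187316, 0.804484)  len=0.3746
  (v8,v6,v7) [+--] → (0.8113, -0.187316, -0.804484)–(0.8113, 0.187316, -0.804484)  len=0.3746
  (v9,v8,v1) [++-] → (0.8113, 0.793457, -0.198343)–(0.8113, 0.793457, 0.198343)  len=0.3967

Chained into 1 loop(s):
  loop 1: 8 segments, perimeter = 4.9715
Total perimeter = 4.971

loops=1 perimeter=4.971


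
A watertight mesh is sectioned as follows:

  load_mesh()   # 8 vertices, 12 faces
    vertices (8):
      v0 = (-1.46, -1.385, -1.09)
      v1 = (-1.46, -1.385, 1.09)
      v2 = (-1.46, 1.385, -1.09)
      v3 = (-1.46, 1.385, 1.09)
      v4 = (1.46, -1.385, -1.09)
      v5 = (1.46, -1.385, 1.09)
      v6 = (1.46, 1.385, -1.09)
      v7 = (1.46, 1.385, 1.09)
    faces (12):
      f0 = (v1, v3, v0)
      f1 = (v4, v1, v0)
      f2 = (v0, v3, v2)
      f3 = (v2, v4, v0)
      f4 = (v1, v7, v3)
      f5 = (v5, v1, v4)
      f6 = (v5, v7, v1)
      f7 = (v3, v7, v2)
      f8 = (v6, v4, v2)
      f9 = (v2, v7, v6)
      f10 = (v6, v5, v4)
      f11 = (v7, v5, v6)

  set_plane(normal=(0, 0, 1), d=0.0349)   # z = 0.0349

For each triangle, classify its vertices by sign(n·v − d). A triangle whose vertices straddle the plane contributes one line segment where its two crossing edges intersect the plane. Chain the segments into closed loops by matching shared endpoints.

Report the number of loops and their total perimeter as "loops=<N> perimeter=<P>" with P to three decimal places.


Straddling triangles (8 of 12):
  (v1,v3,v0) [++-] → (-1.46, 0.0443454, 0.0349)–(-1.46, -1.385, 0.0349)  len=1.4293
  (v4,v1,v0) [-+-] → (-0.0467468, -1.385, 0.0349)–(-1.46, -1.385, 0.0349)  len=1.4133
  (v0,v3,v2) [-+-] → (-1.46, 0.0443454, 0.0349)–(-1.46, 1.385, 0.0349)  len=1.3407
  (v5,v1,v4) [++-] → (-0.0467468, -1.385, 0.0349)–(1.46, -1.385, 0.0349)  len=1.5067
  (v3,v7,v2) [++-] → (0.0467468, 1.385, 0.0349)–(-1.46, 1.385, 0.0349)  len=1.5067
  (v2,v7,v6) [-+-] → (0.0467468, 1.385, 0.0349)–(1.46, 1.385, 0.0349)  len=1.4133
  (v6,v5,v4) [-+-] → (1.46, -0.0443454, 0.0349)–(1.46, -1.385, 0.0349)  len=1.3407
  (v7,v5,v6) [++-] → (1.46, -0.0443454, 0.0349)–(1.46, 1.385, 0.0349)  len=1.4293

Chained into 1 loop(s):
  loop 1: 8 segments, perimeter = 11.3800
Total perimeter = 11.380

loops=1 perimeter=11.380


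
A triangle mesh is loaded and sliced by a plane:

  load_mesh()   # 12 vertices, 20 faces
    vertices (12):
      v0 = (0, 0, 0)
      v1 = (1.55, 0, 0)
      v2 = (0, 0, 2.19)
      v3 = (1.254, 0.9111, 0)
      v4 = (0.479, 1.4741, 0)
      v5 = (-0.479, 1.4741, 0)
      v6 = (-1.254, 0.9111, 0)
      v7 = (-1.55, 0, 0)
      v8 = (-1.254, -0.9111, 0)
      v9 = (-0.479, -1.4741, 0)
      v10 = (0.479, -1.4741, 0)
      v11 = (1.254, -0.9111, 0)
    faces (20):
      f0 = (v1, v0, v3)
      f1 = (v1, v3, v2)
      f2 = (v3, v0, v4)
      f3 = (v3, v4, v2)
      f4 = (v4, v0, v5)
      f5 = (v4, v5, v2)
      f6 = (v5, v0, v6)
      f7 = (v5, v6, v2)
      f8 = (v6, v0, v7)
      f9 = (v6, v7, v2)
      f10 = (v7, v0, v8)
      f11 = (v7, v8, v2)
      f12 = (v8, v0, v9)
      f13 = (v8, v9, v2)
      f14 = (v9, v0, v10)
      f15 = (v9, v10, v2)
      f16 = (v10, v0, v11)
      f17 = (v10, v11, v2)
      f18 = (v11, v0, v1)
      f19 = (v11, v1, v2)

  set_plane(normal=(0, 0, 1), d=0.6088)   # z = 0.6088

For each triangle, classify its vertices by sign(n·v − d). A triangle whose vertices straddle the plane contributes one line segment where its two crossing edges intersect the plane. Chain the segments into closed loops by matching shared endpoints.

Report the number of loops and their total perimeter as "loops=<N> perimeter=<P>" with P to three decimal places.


Straddling triangles (10 of 20):
  (v1,v3,v2) [--+] → (0.905399, 0.657823, 0.6088)–(1.11911, 0, 0.6088)  len=0.6917
  (v3,v4,v2) [--+] → (0.345842, 1.06431, 0.6088)–(0.905399, 0.657823, 0.6088)  len=0.6916
  (v4,v5,v2) [--+] → (-0.345842, 1.06431, 0.6088)–(0.345842, 1.06431, 0.6088)  len=0.6917
  (v5,v6,v2) [--+] → (-0.905399, 0.657823, 0.6088)–(-0.345842, 1.06431, 0.6088)  len=0.6916
  (v6,v7,v2) [--+] → (-1.11911, 0, 0.6088)–(-0.905399, 0.657823, 0.6088)  len=0.6917
  (v7,v8,v2) [--+] → (-0.905399, -0.657823, 0.6088)–(-1.11911, 0, 0.6088)  len=0.6917
  (v8,v9,v2) [--+] → (-0.345842, -1.06431, 0.6088)–(-0.905399, -0.657823, 0.6088)  len=0.6916
  (v9,v10,v2) [--+] → (0.345842, -1.06431, 0.6088)–(-0.345842, -1.06431, 0.6088)  len=0.6917
  (v10,v11,v2) [--+] → (0.905399, -0.657823, 0.6088)–(0.345842, -1.06431, 0.6088)  len=0.6916
  (v11,v1,v2) [--+] → (1.11911, 0, 0.6088)–(0.905399, -0.657823, 0.6088)  len=0.6917

Chained into 1 loop(s):
  loop 1: 10 segments, perimeter = 6.9165
Total perimeter = 6.917

loops=1 perimeter=6.917


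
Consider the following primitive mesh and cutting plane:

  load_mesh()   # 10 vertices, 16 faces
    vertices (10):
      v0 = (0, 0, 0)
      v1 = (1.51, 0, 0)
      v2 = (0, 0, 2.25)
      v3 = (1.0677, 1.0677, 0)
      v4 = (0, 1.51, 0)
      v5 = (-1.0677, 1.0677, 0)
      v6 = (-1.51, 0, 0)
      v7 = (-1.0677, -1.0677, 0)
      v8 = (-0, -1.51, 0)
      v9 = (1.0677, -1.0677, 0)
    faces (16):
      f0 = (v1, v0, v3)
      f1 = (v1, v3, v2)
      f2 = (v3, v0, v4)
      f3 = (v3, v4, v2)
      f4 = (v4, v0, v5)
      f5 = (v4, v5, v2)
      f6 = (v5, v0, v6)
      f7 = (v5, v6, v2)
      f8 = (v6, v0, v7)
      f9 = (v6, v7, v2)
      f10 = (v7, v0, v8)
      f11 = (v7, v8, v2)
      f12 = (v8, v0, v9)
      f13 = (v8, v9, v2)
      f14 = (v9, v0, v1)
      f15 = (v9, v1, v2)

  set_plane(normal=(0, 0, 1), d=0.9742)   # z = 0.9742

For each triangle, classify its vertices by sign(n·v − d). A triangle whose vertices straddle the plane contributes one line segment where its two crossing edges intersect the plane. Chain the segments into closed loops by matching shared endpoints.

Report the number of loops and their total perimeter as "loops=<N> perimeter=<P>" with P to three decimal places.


loops=1 perimeter=5.242

Straddling triangles (8 of 16):
  (v1,v3,v2) [--+] → (0.60541, 0.60541, 0.9742)–(0.856204, 0, 0.9742)  len=0.6553
  (v3,v4,v2) [--+] → (0, 0.856204, 0.9742)–(0.60541, 0.60541, 0.9742)  len=0.6553
  (v4,v5,v2) [--+] → (-0.60541, 0.60541, 0.9742)–(0, 0.856204, 0.9742)  len=0.6553
  (v5,v6,v2) [--+] → (-0.856204, 0, 0.9742)–(-0.60541, 0.60541, 0.9742)  len=0.6553
  (v6,v7,v2) [--+] → (-0.60541, -0.60541, 0.9742)–(-0.856204, 0, 0.9742)  len=0.6553
  (v7,v8,v2) [--+] → (0, -0.856204, 0.9742)–(-0.60541, -0.60541, 0.9742)  len=0.6553
  (v8,v9,v2) [--+] → (0.60541, -0.60541, 0.9742)–(0, -0.856204, 0.9742)  len=0.6553
  (v9,v1,v2) [--+] → (0.856204, 0, 0.9742)–(0.60541, -0.60541, 0.9742)  len=0.6553

Chained into 1 loop(s):
  loop 1: 8 segments, perimeter = 5.2424
Total perimeter = 5.242


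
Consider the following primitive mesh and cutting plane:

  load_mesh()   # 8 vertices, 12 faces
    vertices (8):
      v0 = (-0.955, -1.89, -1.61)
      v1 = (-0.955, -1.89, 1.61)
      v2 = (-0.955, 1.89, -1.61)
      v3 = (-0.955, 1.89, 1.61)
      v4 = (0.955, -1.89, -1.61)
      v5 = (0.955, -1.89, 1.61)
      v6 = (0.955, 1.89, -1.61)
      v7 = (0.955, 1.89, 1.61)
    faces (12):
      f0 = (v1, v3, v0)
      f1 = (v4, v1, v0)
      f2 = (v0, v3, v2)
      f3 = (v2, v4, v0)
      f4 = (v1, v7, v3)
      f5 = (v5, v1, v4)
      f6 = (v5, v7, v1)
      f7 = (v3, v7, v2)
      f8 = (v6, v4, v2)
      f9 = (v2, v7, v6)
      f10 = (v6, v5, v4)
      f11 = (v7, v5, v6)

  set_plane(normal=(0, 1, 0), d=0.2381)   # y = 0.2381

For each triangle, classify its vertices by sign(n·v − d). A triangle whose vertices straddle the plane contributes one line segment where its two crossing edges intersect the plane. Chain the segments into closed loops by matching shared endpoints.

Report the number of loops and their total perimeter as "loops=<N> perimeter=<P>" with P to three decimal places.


Straddling triangles (8 of 12):
  (v1,v3,v0) [-+-] → (-0.955, 0.2381, 1.61)–(-0.955, 0.2381, 0.202826)  len=1.4072
  (v0,v3,v2) [-++] → (-0.955, 0.2381, 0.202826)–(-0.955, 0.2381, -1.61)  len=1.8128
  (v2,v4,v0) [+--] → (-0.12031, 0.2381, -1.61)–(-0.955, 0.2381, -1.61)  len=0.8347
  (v1,v7,v3) [-++] → (0.12031, 0.2381, 1.61)–(-0.955, 0.2381, 1.61)  len=1.0753
  (v5,v7,v1) [-+-] → (0.955, 0.2381, 1.61)–(0.12031, 0.2381, 1.61)  len=0.8347
  (v6,v4,v2) [+-+] → (0.955, 0.2381, -1.61)–(-0.12031, 0.2381, -1.61)  len=1.0753
  (v6,v5,v4) [+--] → (0.955, 0.2381, -0.202826)–(0.955, 0.2381, -1.61)  len=1.4072
  (v7,v5,v6) [+-+] → (0.955, 0.2381, 1.61)–(0.955, 0.2381, -0.202826)  len=1.8128

Chained into 1 loop(s):
  loop 1: 8 segments, perimeter = 10.2600
Total perimeter = 10.260

loops=1 perimeter=10.260


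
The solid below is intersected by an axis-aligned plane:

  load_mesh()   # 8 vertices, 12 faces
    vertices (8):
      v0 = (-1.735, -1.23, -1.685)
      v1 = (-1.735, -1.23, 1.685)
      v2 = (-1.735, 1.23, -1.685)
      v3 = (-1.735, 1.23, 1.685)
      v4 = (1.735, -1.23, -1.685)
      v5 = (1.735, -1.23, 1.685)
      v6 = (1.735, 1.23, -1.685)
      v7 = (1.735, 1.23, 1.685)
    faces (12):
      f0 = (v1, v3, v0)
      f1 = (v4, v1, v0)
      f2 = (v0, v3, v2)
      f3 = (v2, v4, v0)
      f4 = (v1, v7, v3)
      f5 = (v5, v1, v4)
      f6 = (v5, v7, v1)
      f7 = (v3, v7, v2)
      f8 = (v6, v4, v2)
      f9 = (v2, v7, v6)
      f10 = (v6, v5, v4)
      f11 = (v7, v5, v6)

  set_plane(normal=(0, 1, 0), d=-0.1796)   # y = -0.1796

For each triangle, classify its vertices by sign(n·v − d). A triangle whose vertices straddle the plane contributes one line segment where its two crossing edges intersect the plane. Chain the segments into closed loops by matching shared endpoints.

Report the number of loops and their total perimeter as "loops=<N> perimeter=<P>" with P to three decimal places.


loops=1 perimeter=13.680

Straddling triangles (8 of 12):
  (v1,v3,v0) [-+-] → (-1.735, -0.1796, 1.685)–(-1.735, -0.1796, -0.246037)  len=1.9310
  (v0,v3,v2) [-++] → (-1.735, -0.1796, -0.246037)–(-1.735, -0.1796, -1.685)  len=1.4390
  (v2,v4,v0) [+--] → (0.253338, -0.1796, -1.685)–(-1.735, -0.1796, -1.685)  len=1.9883
  (v1,v7,v3) [-++] → (-0.253338, -0.1796, 1.685)–(-1.735, -0.1796, 1.685)  len=1.4817
  (v5,v7,v1) [-+-] → (1.735, -0.1796, 1.685)–(-0.253338, -0.1796, 1.685)  len=1.9883
  (v6,v4,v2) [+-+] → (1.735, -0.1796, -1.685)–(0.253338, -0.1796, -1.685)  len=1.4817
  (v6,v5,v4) [+--] → (1.735, -0.1796, 0.246037)–(1.735, -0.1796, -1.685)  len=1.9310
  (v7,v5,v6) [+-+] → (1.735, -0.1796, 1.685)–(1.735, -0.1796, 0.246037)  len=1.4390

Chained into 1 loop(s):
  loop 1: 8 segments, perimeter = 13.6800
Total perimeter = 13.680
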